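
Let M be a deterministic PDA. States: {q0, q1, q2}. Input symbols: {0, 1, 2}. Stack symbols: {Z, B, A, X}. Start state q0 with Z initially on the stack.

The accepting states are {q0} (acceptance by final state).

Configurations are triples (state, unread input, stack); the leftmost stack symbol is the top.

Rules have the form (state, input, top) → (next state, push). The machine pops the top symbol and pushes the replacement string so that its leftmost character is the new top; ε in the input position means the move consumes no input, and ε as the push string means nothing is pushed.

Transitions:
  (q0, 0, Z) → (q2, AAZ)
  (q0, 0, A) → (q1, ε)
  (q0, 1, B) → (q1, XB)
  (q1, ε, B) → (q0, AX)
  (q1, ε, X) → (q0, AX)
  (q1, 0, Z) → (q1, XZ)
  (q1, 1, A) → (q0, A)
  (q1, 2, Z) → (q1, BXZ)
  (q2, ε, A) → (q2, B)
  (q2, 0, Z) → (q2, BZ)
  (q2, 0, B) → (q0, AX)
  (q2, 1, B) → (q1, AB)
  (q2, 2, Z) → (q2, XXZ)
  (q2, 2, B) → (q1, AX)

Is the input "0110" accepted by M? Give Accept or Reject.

Accept

(q0, 0110, Z)
  read 0, top Z: go to q2, push AAZ → (q2, 110, AAZ)
  ε-move, top A: go to q2, push B → (q2, 110, BAZ)
  read 1, top B: go to q1, push AB → (q1, 10, ABAZ)
  read 1, top A: go to q0, push A → (q0, 0, ABAZ)
  read 0, top A: go to q1, push ε → (q1, ε, BAZ)
  ε-move, top B: go to q0, push AX → (q0, ε, AXAZ)
All input consumed; state q0 ∈ F.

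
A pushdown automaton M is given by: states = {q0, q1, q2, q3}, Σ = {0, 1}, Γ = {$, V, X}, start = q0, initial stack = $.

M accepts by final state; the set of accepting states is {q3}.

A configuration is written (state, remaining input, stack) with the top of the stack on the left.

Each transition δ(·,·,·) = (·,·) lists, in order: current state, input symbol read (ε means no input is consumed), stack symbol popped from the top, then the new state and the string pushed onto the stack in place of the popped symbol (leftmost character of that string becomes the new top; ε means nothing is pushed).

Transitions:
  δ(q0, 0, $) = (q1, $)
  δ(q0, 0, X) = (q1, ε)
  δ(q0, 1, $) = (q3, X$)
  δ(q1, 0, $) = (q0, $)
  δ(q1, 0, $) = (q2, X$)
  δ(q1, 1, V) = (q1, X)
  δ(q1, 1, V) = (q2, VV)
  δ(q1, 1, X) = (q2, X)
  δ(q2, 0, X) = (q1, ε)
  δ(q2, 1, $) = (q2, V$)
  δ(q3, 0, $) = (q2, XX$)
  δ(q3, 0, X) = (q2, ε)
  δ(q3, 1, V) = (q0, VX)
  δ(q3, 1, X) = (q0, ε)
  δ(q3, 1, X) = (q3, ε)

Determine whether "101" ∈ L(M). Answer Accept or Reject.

Reject

No computation consumes all input and reaches a final state.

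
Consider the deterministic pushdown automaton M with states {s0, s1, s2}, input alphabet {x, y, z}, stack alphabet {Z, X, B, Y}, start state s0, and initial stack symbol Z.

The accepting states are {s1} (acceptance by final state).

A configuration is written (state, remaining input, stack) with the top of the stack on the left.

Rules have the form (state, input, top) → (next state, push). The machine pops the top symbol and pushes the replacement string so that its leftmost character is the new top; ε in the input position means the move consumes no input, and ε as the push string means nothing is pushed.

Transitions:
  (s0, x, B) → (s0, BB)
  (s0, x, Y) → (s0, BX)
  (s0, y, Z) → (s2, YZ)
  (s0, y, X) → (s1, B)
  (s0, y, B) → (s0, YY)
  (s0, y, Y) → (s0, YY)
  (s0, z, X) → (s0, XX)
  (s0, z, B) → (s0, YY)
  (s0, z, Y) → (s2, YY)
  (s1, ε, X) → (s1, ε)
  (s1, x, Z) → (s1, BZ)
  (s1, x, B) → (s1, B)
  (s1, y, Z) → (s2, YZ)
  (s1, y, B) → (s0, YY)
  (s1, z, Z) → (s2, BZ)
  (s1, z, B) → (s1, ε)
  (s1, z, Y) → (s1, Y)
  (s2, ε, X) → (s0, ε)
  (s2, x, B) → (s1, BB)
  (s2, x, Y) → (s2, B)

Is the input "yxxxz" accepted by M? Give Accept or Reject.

(s0, yxxxz, Z)
  read y, top Z: go to s2, push YZ → (s2, xxxz, YZ)
  read x, top Y: go to s2, push B → (s2, xxz, BZ)
  read x, top B: go to s1, push BB → (s1, xz, BBZ)
  read x, top B: go to s1, push B → (s1, z, BBZ)
  read z, top B: go to s1, push ε → (s1, ε, BZ)
All input consumed; state s1 ∈ F.

Accept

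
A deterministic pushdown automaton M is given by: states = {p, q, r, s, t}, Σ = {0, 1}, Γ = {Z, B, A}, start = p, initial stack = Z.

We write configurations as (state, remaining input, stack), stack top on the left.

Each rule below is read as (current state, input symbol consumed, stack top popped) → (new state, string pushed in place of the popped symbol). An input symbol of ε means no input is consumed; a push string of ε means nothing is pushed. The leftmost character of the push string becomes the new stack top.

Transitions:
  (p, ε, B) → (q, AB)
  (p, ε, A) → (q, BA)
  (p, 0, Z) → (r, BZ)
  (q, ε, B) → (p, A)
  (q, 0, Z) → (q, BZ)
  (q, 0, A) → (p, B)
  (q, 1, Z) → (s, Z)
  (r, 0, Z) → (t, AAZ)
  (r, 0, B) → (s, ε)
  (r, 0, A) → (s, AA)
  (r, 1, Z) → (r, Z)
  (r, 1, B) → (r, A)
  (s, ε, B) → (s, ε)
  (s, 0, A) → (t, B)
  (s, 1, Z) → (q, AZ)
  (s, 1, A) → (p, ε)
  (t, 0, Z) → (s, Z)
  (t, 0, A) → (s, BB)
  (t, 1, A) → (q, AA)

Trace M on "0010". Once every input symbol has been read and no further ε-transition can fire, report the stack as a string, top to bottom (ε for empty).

(p, 0010, Z)
  read 0, top Z: go to r, push BZ → (r, 010, BZ)
  read 0, top B: go to s, push ε → (s, 10, Z)
  read 1, top Z: go to q, push AZ → (q, 0, AZ)
  read 0, top A: go to p, push B → (p, ε, BZ)
  ε-move, top B: go to q, push AB → (q, ε, ABZ)
All input consumed in state q with stack ABZ.

ABZ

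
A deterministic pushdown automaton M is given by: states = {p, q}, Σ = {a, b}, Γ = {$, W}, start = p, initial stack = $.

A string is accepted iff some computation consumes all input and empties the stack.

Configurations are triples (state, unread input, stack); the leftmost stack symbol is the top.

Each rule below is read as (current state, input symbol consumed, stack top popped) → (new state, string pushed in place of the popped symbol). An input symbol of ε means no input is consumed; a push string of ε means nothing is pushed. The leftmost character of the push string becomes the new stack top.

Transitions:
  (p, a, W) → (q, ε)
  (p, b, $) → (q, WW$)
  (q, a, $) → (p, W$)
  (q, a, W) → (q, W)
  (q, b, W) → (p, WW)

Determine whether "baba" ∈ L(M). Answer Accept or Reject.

(p, baba, $) ⊢ (q, aba, WW$) ⊢ (q, ba, WW$) ⊢ (p, a, WWW$) ⊢ (q, ε, WW$)
All input consumed; stack is WW$, not empty, and no further ε-move applies.

Reject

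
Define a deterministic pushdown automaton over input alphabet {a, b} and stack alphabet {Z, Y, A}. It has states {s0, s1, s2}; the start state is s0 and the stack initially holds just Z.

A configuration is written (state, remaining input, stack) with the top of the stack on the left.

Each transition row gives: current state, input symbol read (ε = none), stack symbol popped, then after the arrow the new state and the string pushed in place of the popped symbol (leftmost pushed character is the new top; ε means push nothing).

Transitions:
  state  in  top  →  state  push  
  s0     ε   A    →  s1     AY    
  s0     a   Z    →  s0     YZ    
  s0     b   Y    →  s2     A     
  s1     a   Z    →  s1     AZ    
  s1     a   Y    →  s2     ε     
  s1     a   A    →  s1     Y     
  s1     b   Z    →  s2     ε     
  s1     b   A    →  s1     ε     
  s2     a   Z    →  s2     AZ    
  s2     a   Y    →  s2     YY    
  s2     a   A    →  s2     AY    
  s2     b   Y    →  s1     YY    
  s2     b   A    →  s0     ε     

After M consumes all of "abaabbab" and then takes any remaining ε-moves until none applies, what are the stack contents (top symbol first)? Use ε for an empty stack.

(s0, abaabbab, Z)
  read a, top Z: go to s0, push YZ → (s0, baabbab, YZ)
  read b, top Y: go to s2, push A → (s2, aabbab, AZ)
  read a, top A: go to s2, push AY → (s2, abbab, AYZ)
  read a, top A: go to s2, push AY → (s2, bbab, AYYZ)
  read b, top A: go to s0, push ε → (s0, bab, YYZ)
  read b, top Y: go to s2, push A → (s2, ab, AYZ)
  read a, top A: go to s2, push AY → (s2, b, AYYZ)
  read b, top A: go to s0, push ε → (s0, ε, YYZ)
All input consumed in state s0 with stack YYZ.

YYZ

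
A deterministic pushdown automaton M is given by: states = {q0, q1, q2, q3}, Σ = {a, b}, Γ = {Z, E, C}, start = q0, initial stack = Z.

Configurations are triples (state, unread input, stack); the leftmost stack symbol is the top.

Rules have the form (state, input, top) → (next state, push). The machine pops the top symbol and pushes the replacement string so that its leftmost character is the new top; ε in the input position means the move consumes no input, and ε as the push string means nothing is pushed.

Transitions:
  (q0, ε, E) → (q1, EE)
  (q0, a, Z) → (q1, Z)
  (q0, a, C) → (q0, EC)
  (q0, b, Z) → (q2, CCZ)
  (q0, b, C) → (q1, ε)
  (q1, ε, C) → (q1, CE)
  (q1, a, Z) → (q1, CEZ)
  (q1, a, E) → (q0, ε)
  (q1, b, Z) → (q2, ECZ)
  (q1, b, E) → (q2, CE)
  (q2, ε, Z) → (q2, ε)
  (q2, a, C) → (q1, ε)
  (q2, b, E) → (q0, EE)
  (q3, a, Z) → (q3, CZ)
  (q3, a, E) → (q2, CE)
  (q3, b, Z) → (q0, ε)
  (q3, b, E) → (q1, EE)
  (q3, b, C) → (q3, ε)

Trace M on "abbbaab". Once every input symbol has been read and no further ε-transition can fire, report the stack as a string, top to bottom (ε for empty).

CEEECZ

(q0, abbbaab, Z)
  read a, top Z: go to q1, push Z → (q1, bbbaab, Z)
  read b, top Z: go to q2, push ECZ → (q2, bbaab, ECZ)
  read b, top E: go to q0, push EE → (q0, baab, EECZ)
  ε-move, top E: go to q1, push EE → (q1, baab, EEECZ)
  read b, top E: go to q2, push CE → (q2, aab, CEEECZ)
  read a, top C: go to q1, push ε → (q1, ab, EEECZ)
  read a, top E: go to q0, push ε → (q0, b, EECZ)
  ε-move, top E: go to q1, push EE → (q1, b, EEECZ)
  read b, top E: go to q2, push CE → (q2, ε, CEEECZ)
All input consumed in state q2 with stack CEEECZ.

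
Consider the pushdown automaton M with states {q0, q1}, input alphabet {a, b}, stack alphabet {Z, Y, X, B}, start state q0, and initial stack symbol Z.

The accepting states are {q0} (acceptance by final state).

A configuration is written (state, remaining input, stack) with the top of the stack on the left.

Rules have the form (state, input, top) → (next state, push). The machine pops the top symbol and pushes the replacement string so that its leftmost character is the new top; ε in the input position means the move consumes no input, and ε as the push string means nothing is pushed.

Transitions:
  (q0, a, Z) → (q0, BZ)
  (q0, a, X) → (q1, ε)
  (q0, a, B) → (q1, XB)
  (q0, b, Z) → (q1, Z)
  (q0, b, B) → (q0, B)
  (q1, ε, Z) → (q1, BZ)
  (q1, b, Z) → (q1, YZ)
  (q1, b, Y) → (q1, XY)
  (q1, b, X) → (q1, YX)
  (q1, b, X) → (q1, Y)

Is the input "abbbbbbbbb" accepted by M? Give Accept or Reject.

Accept

One accepting computation: (q0, abbbbbbbbb, Z) ⊢ (q0, bbbbbbbbb, BZ) ⊢ (q0, bbbbbbbb, BZ) ⊢ (q0, bbbbbbb, BZ) ⊢ (q0, bbbbbb, BZ) ⊢ (q0, bbbbb, BZ) ⊢ (q0, bbbb, BZ) ⊢ (q0, bbb, BZ) ⊢ (q0, bb, BZ) ⊢ (q0, b, BZ) ⊢ (q0, ε, BZ)
All input consumed and state q0 ∈ F.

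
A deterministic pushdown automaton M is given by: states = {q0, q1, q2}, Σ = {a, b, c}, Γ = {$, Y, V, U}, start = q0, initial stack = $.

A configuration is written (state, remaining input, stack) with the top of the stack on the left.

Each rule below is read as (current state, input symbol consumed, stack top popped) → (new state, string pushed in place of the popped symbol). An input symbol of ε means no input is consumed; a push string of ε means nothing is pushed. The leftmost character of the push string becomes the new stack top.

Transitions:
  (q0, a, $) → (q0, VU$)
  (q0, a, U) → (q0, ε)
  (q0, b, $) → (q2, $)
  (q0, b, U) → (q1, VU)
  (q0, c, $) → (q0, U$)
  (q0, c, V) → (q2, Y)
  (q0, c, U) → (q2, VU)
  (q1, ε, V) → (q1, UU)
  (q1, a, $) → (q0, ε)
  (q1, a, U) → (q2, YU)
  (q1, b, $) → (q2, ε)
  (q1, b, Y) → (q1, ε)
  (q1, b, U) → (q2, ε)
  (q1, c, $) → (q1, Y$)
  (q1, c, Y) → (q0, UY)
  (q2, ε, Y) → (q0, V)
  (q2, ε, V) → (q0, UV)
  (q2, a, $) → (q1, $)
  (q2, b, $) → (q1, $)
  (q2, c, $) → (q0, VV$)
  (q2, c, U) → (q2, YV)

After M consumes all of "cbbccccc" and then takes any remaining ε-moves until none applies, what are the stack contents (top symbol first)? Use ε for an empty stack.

(q0, cbbccccc, $)
  read c, top $: go to q0, push U$ → (q0, bbccccc, U$)
  read b, top U: go to q1, push VU → (q1, bccccc, VU$)
  ε-move, top V: go to q1, push UU → (q1, bccccc, UUU$)
  read b, top U: go to q2, push ε → (q2, ccccc, UU$)
  read c, top U: go to q2, push YV → (q2, cccc, YVU$)
  ε-move, top Y: go to q0, push V → (q0, cccc, VVU$)
  read c, top V: go to q2, push Y → (q2, ccc, YVU$)
  ε-move, top Y: go to q0, push V → (q0, ccc, VVU$)
  read c, top V: go to q2, push Y → (q2, cc, YVU$)
  ε-move, top Y: go to q0, push V → (q0, cc, VVU$)
  read c, top V: go to q2, push Y → (q2, c, YVU$)
  ε-move, top Y: go to q0, push V → (q0, c, VVU$)
  read c, top V: go to q2, push Y → (q2, ε, YVU$)
  ε-move, top Y: go to q0, push V → (q0, ε, VVU$)
All input consumed in state q0 with stack VVU$.

VVU$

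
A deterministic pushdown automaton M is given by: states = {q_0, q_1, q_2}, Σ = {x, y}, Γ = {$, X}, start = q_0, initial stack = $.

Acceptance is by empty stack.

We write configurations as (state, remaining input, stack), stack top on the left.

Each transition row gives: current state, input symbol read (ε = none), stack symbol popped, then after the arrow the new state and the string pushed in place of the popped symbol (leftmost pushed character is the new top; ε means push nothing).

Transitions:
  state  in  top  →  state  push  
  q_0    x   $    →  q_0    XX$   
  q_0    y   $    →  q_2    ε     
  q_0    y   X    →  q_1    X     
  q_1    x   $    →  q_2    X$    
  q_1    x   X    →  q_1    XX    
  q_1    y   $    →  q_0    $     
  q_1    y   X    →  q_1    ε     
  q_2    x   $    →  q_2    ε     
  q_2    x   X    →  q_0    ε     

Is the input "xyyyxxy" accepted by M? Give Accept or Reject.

Accept

(q_0, xyyyxxy, $)
  read x, top $: go to q_0, push XX$ → (q_0, yyyxxy, XX$)
  read y, top X: go to q_1, push X → (q_1, yyxxy, XX$)
  read y, top X: go to q_1, push ε → (q_1, yxxy, X$)
  read y, top X: go to q_1, push ε → (q_1, xxy, $)
  read x, top $: go to q_2, push X$ → (q_2, xy, X$)
  read x, top X: go to q_0, push ε → (q_0, y, $)
  read y, top $: go to q_2, push ε → (q_2, ε, ε)
All input consumed and the stack is empty.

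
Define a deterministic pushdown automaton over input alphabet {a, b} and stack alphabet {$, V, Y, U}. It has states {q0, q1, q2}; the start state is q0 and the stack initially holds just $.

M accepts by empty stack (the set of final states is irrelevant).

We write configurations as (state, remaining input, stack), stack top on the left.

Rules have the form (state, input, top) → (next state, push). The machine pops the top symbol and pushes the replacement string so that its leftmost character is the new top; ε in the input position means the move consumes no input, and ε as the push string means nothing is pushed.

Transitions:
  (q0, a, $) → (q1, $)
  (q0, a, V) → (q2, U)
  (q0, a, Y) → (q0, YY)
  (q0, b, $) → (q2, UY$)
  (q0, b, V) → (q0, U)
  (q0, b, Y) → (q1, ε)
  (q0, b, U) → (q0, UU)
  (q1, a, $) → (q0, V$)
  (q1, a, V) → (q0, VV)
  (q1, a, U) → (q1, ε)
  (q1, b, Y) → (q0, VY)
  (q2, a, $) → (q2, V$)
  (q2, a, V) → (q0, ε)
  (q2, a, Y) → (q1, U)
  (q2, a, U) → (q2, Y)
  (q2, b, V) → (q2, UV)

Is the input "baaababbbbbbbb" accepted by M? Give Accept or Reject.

(q0, baaababbbbbbbb, $)
  read b, top $: go to q2, push UY$ → (q2, aaababbbbbbbb, UY$)
  read a, top U: go to q2, push Y → (q2, aababbbbbbbb, YY$)
  read a, top Y: go to q1, push U → (q1, ababbbbbbbb, UY$)
  read a, top U: go to q1, push ε → (q1, babbbbbbbb, Y$)
  read b, top Y: go to q0, push VY → (q0, abbbbbbbb, VY$)
  read a, top V: go to q2, push U → (q2, bbbbbbbb, UY$)
No transition applies at (q2, bbbbbbbb, UY$); input not fully consumed.

Reject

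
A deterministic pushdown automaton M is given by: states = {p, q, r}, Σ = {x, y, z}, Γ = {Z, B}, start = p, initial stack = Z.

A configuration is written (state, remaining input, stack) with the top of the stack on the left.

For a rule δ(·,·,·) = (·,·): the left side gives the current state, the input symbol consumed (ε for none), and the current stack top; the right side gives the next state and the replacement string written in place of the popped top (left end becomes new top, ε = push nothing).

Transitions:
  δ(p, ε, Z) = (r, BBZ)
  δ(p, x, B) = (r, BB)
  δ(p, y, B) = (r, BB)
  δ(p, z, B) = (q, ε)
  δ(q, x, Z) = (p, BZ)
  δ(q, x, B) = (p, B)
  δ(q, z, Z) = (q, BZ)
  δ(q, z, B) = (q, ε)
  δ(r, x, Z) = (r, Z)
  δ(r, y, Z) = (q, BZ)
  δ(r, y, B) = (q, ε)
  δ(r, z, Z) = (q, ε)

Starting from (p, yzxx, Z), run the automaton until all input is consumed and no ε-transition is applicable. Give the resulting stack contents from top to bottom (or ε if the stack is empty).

BBZ

(p, yzxx, Z)
  ε-move, top Z: go to r, push BBZ → (r, yzxx, BBZ)
  read y, top B: go to q, push ε → (q, zxx, BZ)
  read z, top B: go to q, push ε → (q, xx, Z)
  read x, top Z: go to p, push BZ → (p, x, BZ)
  read x, top B: go to r, push BB → (r, ε, BBZ)
All input consumed in state r with stack BBZ.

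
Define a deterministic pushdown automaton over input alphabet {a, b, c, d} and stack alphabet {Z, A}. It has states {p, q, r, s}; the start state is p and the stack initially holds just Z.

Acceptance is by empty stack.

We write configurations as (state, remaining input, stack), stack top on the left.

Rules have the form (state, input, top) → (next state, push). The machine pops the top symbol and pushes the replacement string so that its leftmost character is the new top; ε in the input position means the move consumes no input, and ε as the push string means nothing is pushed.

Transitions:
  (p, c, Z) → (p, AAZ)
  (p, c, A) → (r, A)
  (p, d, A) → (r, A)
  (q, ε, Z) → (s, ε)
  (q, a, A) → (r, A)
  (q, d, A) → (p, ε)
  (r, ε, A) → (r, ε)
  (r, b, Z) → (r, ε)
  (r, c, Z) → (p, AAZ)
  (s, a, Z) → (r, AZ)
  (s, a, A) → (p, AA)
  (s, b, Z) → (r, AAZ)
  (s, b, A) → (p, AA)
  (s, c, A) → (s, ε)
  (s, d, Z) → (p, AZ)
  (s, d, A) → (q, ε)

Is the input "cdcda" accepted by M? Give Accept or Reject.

Reject

(p, cdcda, Z)
  read c, top Z: go to p, push AAZ → (p, dcda, AAZ)
  read d, top A: go to r, push A → (r, cda, AAZ)
  ε-move, top A: go to r, push ε → (r, cda, AZ)
  ε-move, top A: go to r, push ε → (r, cda, Z)
  read c, top Z: go to p, push AAZ → (p, da, AAZ)
  read d, top A: go to r, push A → (r, a, AAZ)
  ε-move, top A: go to r, push ε → (r, a, AZ)
  ε-move, top A: go to r, push ε → (r, a, Z)
No transition applies at (r, a, Z); input not fully consumed.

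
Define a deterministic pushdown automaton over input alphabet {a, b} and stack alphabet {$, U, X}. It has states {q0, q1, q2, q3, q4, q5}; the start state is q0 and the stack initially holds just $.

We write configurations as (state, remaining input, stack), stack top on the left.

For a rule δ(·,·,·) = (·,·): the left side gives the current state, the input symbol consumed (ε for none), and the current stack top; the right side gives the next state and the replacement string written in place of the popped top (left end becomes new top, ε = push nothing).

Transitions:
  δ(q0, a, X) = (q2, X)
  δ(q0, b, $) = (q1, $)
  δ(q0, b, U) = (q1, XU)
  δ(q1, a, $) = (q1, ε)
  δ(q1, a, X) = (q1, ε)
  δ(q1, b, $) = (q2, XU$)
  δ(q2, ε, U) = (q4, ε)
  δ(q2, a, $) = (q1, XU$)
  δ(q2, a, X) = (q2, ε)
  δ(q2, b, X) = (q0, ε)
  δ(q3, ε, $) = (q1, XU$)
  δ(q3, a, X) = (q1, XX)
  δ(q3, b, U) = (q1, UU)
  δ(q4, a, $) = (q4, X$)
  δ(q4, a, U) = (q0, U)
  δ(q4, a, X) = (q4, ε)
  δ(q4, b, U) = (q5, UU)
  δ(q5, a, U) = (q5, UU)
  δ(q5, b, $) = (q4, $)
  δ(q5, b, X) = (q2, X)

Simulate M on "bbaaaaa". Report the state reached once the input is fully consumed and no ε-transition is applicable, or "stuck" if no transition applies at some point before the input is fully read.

(q0, bbaaaaa, $)
  read b, top $: go to q1, push $ → (q1, baaaaa, $)
  read b, top $: go to q2, push XU$ → (q2, aaaaa, XU$)
  read a, top X: go to q2, push ε → (q2, aaaa, U$)
  ε-move, top U: go to q4, push ε → (q4, aaaa, $)
  read a, top $: go to q4, push X$ → (q4, aaa, X$)
  read a, top X: go to q4, push ε → (q4, aa, $)
  read a, top $: go to q4, push X$ → (q4, a, X$)
  read a, top X: go to q4, push ε → (q4, ε, $)
All input consumed; M is in state q4.

q4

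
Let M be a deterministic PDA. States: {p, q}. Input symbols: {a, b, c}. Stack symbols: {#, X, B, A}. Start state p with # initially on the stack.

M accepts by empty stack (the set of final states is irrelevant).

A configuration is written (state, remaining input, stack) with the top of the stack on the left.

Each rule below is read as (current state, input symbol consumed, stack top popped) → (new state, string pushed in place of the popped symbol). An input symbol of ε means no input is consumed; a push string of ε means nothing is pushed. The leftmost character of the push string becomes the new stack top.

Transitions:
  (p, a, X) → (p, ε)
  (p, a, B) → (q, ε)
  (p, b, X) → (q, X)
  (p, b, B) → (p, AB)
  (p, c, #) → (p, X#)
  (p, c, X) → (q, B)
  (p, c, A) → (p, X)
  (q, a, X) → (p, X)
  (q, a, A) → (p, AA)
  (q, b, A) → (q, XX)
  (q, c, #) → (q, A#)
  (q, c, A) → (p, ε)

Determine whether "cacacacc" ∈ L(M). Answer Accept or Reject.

Reject

(p, cacacacc, #) ⊢ (p, acacacc, X#) ⊢ (p, cacacc, #) ⊢ (p, acacc, X#) ⊢ (p, cacc, #) ⊢ (p, acc, X#) ⊢ (p, cc, #) ⊢ (p, c, X#) ⊢ (q, ε, B#)
All input consumed; stack is B#, not empty, and no further ε-move applies.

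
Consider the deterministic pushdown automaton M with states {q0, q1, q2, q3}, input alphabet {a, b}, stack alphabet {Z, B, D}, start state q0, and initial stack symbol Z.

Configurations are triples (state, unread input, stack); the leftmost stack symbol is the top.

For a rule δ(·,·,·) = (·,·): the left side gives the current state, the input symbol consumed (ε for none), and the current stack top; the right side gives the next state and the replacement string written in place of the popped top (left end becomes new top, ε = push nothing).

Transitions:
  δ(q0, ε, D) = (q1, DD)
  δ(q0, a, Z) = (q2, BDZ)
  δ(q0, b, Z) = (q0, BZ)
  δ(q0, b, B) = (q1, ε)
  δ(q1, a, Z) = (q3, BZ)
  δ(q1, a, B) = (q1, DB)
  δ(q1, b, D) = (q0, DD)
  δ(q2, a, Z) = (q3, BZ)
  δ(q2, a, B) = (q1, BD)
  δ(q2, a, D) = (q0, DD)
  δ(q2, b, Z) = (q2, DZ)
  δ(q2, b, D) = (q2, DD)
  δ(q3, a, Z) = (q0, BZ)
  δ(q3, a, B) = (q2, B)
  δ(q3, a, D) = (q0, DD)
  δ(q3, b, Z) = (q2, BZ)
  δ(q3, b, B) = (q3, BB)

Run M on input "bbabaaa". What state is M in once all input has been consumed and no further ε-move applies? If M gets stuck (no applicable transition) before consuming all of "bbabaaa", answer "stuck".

q1

(q0, bbabaaa, Z) ⊢ (q0, babaaa, BZ) ⊢ (q1, abaaa, Z) ⊢ (q3, baaa, BZ) ⊢ (q3, aaa, BBZ) ⊢ (q2, aa, BBZ) ⊢ (q1, a, BDBZ) ⊢ (q1, ε, DBDBZ)
All input consumed; M is in state q1.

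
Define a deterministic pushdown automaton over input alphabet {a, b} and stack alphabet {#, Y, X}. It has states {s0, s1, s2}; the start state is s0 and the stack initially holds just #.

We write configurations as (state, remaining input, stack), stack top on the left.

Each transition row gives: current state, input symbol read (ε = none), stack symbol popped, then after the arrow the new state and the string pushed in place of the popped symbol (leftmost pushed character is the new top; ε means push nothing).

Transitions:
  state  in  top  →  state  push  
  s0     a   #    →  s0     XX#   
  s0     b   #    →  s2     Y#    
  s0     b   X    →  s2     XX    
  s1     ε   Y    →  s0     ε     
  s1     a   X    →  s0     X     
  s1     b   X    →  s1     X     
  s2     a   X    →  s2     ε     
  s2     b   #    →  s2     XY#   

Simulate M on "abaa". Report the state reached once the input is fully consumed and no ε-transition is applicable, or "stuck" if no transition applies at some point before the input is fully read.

s2

(s0, abaa, #)
  read a, top #: go to s0, push XX# → (s0, baa, XX#)
  read b, top X: go to s2, push XX → (s2, aa, XXX#)
  read a, top X: go to s2, push ε → (s2, a, XX#)
  read a, top X: go to s2, push ε → (s2, ε, X#)
All input consumed; M is in state s2.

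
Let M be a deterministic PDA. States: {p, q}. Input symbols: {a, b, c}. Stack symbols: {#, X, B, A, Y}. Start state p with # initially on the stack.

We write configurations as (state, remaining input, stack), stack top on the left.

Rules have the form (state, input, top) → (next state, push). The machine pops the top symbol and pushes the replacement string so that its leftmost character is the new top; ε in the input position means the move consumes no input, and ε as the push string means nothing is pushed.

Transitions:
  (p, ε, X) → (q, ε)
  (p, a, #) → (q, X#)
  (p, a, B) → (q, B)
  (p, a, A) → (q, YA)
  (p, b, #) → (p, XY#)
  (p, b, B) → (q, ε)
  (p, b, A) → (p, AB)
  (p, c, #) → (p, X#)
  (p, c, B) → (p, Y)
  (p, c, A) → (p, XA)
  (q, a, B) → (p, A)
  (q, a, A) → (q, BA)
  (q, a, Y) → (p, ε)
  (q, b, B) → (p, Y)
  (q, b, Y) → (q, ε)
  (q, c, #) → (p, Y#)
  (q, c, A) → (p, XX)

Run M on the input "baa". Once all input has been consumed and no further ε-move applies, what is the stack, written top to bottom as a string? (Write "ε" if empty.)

X#

(p, baa, #)
  read b, top #: go to p, push XY# → (p, aa, XY#)
  ε-move, top X: go to q, push ε → (q, aa, Y#)
  read a, top Y: go to p, push ε → (p, a, #)
  read a, top #: go to q, push X# → (q, ε, X#)
All input consumed in state q with stack X#.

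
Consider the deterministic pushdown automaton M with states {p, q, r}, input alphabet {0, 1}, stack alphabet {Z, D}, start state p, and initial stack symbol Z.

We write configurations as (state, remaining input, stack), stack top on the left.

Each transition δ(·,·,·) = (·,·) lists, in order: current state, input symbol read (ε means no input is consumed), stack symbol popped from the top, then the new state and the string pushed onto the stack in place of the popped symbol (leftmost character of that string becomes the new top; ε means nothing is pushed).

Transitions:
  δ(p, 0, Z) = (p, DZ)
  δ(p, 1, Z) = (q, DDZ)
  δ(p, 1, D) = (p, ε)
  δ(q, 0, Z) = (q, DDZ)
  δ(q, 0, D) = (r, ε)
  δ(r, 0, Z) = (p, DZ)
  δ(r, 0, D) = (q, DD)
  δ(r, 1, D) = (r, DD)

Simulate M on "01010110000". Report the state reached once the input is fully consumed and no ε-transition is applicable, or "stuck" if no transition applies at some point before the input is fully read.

q

(p, 01010110000, Z) ⊢ (p, 1010110000, DZ) ⊢ (p, 010110000, Z) ⊢ (p, 10110000, DZ) ⊢ (p, 0110000, Z) ⊢ (p, 110000, DZ) ⊢ (p, 10000, Z) ⊢ (q, 0000, DDZ) ⊢ (r, 000, DZ) ⊢ (q, 00, DDZ) ⊢ (r, 0, DZ) ⊢ (q, ε, DDZ)
All input consumed; M is in state q.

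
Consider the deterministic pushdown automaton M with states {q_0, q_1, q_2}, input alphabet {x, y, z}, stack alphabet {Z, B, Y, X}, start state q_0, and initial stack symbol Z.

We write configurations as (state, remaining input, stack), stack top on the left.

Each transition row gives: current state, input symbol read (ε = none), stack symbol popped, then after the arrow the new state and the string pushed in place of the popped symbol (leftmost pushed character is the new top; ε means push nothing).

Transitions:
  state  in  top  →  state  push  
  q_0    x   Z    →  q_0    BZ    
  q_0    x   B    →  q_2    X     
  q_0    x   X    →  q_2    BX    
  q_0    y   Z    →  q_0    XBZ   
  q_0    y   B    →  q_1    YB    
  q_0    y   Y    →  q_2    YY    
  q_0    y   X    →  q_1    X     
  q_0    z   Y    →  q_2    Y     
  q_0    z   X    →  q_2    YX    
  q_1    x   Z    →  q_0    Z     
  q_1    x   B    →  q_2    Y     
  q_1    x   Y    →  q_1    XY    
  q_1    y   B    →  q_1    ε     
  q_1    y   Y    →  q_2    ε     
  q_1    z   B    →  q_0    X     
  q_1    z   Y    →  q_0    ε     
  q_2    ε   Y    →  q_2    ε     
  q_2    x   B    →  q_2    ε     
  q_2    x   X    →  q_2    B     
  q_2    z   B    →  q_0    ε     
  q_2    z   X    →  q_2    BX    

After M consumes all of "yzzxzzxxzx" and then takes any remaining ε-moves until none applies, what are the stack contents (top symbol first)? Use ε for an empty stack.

(q_0, yzzxzzxxzx, Z)
  read y, top Z: go to q_0, push XBZ → (q_0, zzxzzxxzx, XBZ)
  read z, top X: go to q_2, push YX → (q_2, zxzzxxzx, YXBZ)
  ε-move, top Y: go to q_2, push ε → (q_2, zxzzxxzx, XBZ)
  read z, top X: go to q_2, push BX → (q_2, xzzxxzx, BXBZ)
  read x, top B: go to q_2, push ε → (q_2, zzxxzx, XBZ)
  read z, top X: go to q_2, push BX → (q_2, zxxzx, BXBZ)
  read z, top B: go to q_0, push ε → (q_0, xxzx, XBZ)
  read x, top X: go to q_2, push BX → (q_2, xzx, BXBZ)
  read x, top B: go to q_2, push ε → (q_2, zx, XBZ)
  read z, top X: go to q_2, push BX → (q_2, x, BXBZ)
  read x, top B: go to q_2, push ε → (q_2, ε, XBZ)
All input consumed in state q_2 with stack XBZ.

XBZ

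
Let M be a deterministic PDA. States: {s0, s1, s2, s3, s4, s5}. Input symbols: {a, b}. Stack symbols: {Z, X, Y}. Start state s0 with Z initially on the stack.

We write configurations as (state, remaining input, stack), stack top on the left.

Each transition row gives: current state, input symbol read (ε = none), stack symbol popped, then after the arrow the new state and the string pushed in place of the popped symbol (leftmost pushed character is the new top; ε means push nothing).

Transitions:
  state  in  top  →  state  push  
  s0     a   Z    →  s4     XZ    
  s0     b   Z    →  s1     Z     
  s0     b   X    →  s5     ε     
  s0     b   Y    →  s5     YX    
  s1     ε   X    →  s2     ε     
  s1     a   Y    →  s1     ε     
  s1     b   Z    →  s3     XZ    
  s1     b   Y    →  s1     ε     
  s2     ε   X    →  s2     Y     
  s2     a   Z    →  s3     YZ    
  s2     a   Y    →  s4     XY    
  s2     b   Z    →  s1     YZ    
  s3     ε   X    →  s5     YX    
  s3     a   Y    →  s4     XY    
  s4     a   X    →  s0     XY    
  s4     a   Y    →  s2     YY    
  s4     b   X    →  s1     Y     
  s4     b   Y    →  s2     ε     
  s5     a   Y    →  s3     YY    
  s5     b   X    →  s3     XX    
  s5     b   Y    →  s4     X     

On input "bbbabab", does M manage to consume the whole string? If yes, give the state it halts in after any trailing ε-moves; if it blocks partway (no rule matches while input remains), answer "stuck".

(s0, bbbabab, Z)
  read b, top Z: go to s1, push Z → (s1, bbabab, Z)
  read b, top Z: go to s3, push XZ → (s3, babab, XZ)
  ε-move, top X: go to s5, push YX → (s5, babab, YXZ)
  read b, top Y: go to s4, push X → (s4, abab, XXZ)
  read a, top X: go to s0, push XY → (s0, bab, XYXZ)
  read b, top X: go to s5, push ε → (s5, ab, YXZ)
  read a, top Y: go to s3, push YY → (s3, b, YYXZ)
No transition for (s3, b, top Y); M blocks with input b remaining.

stuck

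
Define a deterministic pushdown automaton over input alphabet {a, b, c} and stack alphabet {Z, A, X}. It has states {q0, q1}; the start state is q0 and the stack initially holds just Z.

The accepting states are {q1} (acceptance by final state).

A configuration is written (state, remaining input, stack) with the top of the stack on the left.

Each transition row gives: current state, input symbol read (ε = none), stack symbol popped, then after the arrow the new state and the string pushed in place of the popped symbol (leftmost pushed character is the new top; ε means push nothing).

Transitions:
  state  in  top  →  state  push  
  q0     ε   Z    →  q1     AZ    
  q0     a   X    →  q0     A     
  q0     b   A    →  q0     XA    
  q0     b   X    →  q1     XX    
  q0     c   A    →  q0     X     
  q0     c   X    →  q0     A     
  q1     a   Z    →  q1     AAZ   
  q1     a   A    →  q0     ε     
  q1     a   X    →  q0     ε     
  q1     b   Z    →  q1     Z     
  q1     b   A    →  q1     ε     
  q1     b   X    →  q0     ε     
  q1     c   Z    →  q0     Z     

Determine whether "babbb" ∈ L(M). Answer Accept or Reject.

(q0, babbb, Z)
  ε-move, top Z: go to q1, push AZ → (q1, babbb, AZ)
  read b, top A: go to q1, push ε → (q1, abbb, Z)
  read a, top Z: go to q1, push AAZ → (q1, bbb, AAZ)
  read b, top A: go to q1, push ε → (q1, bb, AZ)
  read b, top A: go to q1, push ε → (q1, b, Z)
  read b, top Z: go to q1, push Z → (q1, ε, Z)
All input consumed; state q1 ∈ F.

Accept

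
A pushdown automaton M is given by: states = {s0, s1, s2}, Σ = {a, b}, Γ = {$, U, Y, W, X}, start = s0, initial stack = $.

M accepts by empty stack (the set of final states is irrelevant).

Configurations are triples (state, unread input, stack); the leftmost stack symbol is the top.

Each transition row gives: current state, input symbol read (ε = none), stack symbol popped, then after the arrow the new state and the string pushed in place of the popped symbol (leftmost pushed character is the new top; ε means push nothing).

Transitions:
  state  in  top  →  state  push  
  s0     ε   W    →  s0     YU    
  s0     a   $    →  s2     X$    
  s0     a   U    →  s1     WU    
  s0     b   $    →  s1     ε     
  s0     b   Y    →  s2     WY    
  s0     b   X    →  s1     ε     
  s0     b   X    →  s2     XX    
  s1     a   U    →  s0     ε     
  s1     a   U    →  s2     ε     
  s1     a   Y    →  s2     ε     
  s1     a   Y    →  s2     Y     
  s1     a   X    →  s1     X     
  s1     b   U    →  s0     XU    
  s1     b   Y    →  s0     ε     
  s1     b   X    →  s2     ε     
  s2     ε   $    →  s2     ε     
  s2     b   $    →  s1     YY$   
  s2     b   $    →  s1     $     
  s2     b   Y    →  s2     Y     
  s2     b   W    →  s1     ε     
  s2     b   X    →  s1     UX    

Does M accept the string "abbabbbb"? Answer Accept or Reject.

No computation consumes all input and empties the stack.

Reject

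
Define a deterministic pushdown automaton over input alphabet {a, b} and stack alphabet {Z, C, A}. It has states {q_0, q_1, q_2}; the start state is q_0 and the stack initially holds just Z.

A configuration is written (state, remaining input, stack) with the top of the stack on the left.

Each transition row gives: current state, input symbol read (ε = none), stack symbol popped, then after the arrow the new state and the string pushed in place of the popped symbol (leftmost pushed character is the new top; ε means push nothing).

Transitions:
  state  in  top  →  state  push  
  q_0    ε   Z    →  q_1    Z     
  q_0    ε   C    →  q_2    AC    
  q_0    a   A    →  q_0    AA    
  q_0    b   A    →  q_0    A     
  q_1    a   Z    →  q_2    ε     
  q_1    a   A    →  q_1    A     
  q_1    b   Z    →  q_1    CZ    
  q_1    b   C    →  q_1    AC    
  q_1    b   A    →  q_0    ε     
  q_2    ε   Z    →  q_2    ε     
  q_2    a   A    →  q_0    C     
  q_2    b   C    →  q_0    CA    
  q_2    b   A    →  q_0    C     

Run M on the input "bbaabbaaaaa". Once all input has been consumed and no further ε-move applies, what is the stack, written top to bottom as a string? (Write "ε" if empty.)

(q_0, bbaabbaaaaa, Z)
  ε-move, top Z: go to q_1, push Z → (q_1, bbaabbaaaaa, Z)
  read b, top Z: go to q_1, push CZ → (q_1, baabbaaaaa, CZ)
  read b, top C: go to q_1, push AC → (q_1, aabbaaaaa, ACZ)
  read a, top A: go to q_1, push A → (q_1, abbaaaaa, ACZ)
  read a, top A: go to q_1, push A → (q_1, bbaaaaa, ACZ)
  read b, top A: go to q_0, push ε → (q_0, baaaaa, CZ)
  ε-move, top C: go to q_2, push AC → (q_2, baaaaa, ACZ)
  read b, top A: go to q_0, push C → (q_0, aaaaa, CCZ)
  ε-move, top C: go to q_2, push AC → (q_2, aaaaa, ACCZ)
  read a, top A: go to q_0, push C → (q_0, aaaa, CCCZ)
  ε-move, top C: go to q_2, push AC → (q_2, aaaa, ACCCZ)
  read a, top A: go to q_0, push C → (q_0, aaa, CCCCZ)
  ε-move, top C: go to q_2, push AC → (q_2, aaa, ACCCCZ)
  read a, top A: go to q_0, push C → (q_0, aa, CCCCCZ)
  ε-move, top C: go to q_2, push AC → (q_2, aa, ACCCCCZ)
  read a, top A: go to q_0, push C → (q_0, a, CCCCCCZ)
  ε-move, top C: go to q_2, push AC → (q_2, a, ACCCCCCZ)
  read a, top A: go to q_0, push C → (q_0, ε, CCCCCCCZ)
  ε-move, top C: go to q_2, push AC → (q_2, ε, ACCCCCCCZ)
All input consumed in state q_2 with stack ACCCCCCCZ.

ACCCCCCCZ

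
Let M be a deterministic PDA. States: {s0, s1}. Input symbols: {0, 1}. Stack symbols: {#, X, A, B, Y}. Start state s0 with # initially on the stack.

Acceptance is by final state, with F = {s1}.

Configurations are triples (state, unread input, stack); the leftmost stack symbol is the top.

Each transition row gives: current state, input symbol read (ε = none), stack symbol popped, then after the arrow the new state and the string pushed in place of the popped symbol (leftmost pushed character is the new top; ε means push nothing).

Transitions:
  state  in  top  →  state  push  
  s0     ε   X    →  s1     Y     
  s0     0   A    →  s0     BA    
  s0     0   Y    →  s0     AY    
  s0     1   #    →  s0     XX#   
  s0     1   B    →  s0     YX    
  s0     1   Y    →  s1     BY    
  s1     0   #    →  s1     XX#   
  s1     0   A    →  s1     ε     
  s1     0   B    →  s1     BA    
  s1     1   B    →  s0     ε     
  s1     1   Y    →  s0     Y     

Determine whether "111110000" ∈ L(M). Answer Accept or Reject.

Accept

(s0, 111110000, #) ⊢ (s0, 11110000, XX#) ⊢ (s1, 11110000, YX#) ⊢ (s0, 1110000, YX#) ⊢ (s1, 110000, BYX#) ⊢ (s0, 10000, YX#) ⊢ (s1, 0000, BYX#) ⊢ (s1, 000, BAYX#) ⊢ (s1, 00, BAAYX#) ⊢ (s1, 0, BAAAYX#) ⊢ (s1, ε, BAAAAYX#)
All input consumed; state s1 ∈ F.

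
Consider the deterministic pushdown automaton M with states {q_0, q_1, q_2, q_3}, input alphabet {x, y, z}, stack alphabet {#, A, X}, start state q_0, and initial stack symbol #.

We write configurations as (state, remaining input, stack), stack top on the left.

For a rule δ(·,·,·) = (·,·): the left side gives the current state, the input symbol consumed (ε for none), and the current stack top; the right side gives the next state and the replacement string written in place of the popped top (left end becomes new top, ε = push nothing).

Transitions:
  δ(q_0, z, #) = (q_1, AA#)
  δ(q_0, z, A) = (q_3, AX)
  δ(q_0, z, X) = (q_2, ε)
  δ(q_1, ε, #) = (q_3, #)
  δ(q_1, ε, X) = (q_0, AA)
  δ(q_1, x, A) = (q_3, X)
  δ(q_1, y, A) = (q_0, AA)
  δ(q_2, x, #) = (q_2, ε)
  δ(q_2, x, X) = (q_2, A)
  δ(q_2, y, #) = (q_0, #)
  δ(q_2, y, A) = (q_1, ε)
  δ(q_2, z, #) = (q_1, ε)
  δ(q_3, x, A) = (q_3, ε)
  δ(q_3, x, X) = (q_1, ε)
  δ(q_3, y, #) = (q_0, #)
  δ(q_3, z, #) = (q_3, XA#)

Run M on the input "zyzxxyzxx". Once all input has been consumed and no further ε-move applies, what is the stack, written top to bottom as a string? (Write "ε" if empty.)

AA#

(q_0, zyzxxyzxx, #)
  read z, top #: go to q_1, push AA# → (q_1, yzxxyzxx, AA#)
  read y, top A: go to q_0, push AA → (q_0, zxxyzxx, AAA#)
  read z, top A: go to q_3, push AX → (q_3, xxyzxx, AXAA#)
  read x, top A: go to q_3, push ε → (q_3, xyzxx, XAA#)
  read x, top X: go to q_1, push ε → (q_1, yzxx, AA#)
  read y, top A: go to q_0, push AA → (q_0, zxx, AAA#)
  read z, top A: go to q_3, push AX → (q_3, xx, AXAA#)
  read x, top A: go to q_3, push ε → (q_3, x, XAA#)
  read x, top X: go to q_1, push ε → (q_1, ε, AA#)
All input consumed in state q_1 with stack AA#.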